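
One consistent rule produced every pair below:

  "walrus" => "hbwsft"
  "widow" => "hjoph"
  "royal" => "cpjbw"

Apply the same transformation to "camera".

Shifts by position in walrus: pos 0: w→h (+11), pos 1: a→b (+1), pos 2: l→w (+11), pos 3: r→s (+1) — repeating every 2. The shifts repeat in a cycle of length 2: positions 0,1,… shift by +11, +1, then the pattern repeats.
For camera: c+11=n, a+1=b, m+11=x, e+1=f, r+11=c, a+1=b.

nbxfcb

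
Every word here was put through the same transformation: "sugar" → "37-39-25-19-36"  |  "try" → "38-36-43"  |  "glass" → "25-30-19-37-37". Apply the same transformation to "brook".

s is letter #19 and maps to 37: an offset of 18. The number is (letter's place in the alphabet, a=1) + 18.
For brook: b=2→20, r=18→36, o=15→33, o=15→33, k=11→29.

20-36-33-33-29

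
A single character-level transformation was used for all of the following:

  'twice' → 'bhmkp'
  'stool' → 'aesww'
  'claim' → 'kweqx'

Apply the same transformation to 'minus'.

utrcd

A repeating key of period 3 is used — shifts +8, +11, +4 over and over.
Applying it to minus: m+8=u, i+11=t, n+4=r, u+8=c, s+11=d.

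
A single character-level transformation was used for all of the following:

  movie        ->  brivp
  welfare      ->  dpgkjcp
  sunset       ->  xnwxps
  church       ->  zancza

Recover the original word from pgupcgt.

m(12)→b(1) and o(14)→r(17) fit y≡21x+9 (mod 26); the inverse of 21 mod 26 is 5. Each letter's alphabet position (a=0..z=25) is mapped through 21·x+9 mod 26 — an affine cipher.
Reversing it on pgupcgt: p(15)→5·(15−9)≡4=e; g(6)→5·(6−9)≡11=l; u(20)→5·(20−9)≡3=d; p(15)→5·(15−9)≡4=e; c(2)→5·(2−9)≡17=r; g(6)→5·(6−9)≡11=l; t(19)→5·(19−9)≡24=y (all mod 26).

elderly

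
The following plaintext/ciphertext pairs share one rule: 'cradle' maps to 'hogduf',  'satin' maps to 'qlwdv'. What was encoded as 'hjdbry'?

voyage

The output letters match the input read backwards, each shifted +3: cradle reversed is eldarc. The word is reversed, then every letter is shifted forward by 3.
Reversing it on hjdbry: shift back: h−3=e, j−3=g, d−3=a, b−3=y, r−3=o, y−3=v → egayov; then reverse → voyage.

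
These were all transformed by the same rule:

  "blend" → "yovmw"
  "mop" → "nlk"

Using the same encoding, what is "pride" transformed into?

Letters are reflected about the middle of the alphabet (position → 25−position): Atbash.
On pride: p↔k, r↔i, i↔r, d↔w, e↔v.

kirwv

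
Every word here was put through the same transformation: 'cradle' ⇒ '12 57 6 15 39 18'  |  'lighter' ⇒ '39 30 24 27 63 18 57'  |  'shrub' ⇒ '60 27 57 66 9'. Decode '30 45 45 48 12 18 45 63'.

c(#3)→12 and r(#18)→57: differences scale by 3, so n = 3·pos + 3. The formula is n = 3×(alphabet index, a=1) + 3.
Decoding 30 45 45 48 12 18 45 63: 30→(30−3)÷3=9=i, 45→(45−3)÷3=14=n, 45→(45−3)÷3=14=n, 48→(48−3)÷3=15=o, 12→(12−3)÷3=3=c, 18→(18−3)÷3=5=e, 45→(45−3)÷3=14=n, 63→(63−3)÷3=20=t.

innocent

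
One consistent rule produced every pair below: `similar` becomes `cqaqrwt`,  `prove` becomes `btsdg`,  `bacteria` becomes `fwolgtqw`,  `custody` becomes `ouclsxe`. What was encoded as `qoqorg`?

Each letter's alphabet position (a=0..z=25) is mapped through 9·x+22 mod 26 — an affine cipher.
Reversing it on qoqorg: q(16)→3·(16−22)≡8=i; o(14)→3·(14−22)≡2=c; q(16)→3·(16−22)≡8=i; o(14)→3·(14−22)≡2=c; r(17)→3·(17−22)≡11=l; g(6)→3·(6−22)≡4=e (all mod 26).

icicle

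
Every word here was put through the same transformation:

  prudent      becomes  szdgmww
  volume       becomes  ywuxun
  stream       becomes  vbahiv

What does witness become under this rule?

Shifts by position in prudent: pos 0: p→s (+3), pos 1: r→z (+8), pos 2: u→d (+9), pos 3: d→g (+3), pos 4: e→m (+8), pos 5: n→w (+9) — repeating every 3. It's a Vigenère-style cipher with numeric key [3,8,9]: position i shifts by key[i mod 3].
For witness: w+3=z, i+8=q, t+9=c, n+3=q, e+8=m, s+9=b, s+3=v.

zqcqmbv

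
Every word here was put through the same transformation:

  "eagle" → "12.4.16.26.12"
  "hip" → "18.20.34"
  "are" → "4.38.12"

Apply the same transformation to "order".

e(#5)→12 and a(#1)→4: differences scale by 2, so n = 2·pos + 2. Each letter becomes 2×(its alphabet position, a=1..z=26) + 2.
Applying it to order: o=15→32, r=18→38, d=4→10, e=5→12, r=18→38.

32.38.10.12.38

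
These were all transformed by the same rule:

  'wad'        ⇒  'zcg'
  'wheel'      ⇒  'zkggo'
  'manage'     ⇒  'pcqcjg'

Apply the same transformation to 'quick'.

twkfn

Two shifts are in play — +2 for a/e/i/o/u, +3 for every other letter.
On quick: q(cons)+3=t, u(vowel)+2=w, i(vowel)+2=k, c(cons)+3=f, k(cons)+3=n.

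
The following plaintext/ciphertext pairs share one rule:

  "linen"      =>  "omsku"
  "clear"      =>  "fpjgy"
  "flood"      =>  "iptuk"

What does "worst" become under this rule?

zswya

In linen: l→o is +3, i→m is +4, n→s is +5, e→k is +6 — the shift increases by 1 each position. The shift increases by 1 at each position, starting from +3: 3, 4, 5, ….
On worst: w+3=z, o+4=s, r+5=w, s+6=y, t+7=a.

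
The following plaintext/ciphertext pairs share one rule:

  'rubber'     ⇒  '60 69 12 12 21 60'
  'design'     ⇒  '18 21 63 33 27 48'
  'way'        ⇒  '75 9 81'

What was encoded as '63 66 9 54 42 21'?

The formula is n = 3×(alphabet index, a=1) + 6.
Decoding 63 66 9 54 42 21: 63→(63−6)÷3=19=s, 66→(66−6)÷3=20=t, 9→(9−6)÷3=1=a, 54→(54−6)÷3=16=p, 42→(42−6)÷3=12=l, 21→(21−6)÷3=5=e.

staple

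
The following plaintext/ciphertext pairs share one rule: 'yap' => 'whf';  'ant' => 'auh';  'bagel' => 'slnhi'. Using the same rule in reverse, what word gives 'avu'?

not

The output letters match the input read backwards, each shifted +7: yap reversed is pay. Read the word backwards and shift each letter +7.
Undoing it on avu: shift back: a−7=t, v−7=o, u−7=n → ton; then reverse → not.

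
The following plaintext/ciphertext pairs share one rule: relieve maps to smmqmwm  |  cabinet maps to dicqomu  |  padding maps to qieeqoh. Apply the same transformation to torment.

The rule splits by letter class: vowels +8, consonants +1.
On torment: t(cons)+1=u, o(vowel)+8=w, r(cons)+1=s, m(cons)+1=n, e(vowel)+8=m, n(cons)+1=o, t(cons)+1=u.

uwsnmou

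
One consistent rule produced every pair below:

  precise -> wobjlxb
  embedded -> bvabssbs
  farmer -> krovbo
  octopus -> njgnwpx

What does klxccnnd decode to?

Treating letters as 0–25, the rule is x ↦ 9x + 17 (mod 26).
Reversing it on klxccnnd: k(10)→3·(10−17)≡5=f; l(11)→3·(11−17)≡8=i; x(23)→3·(23−17)≡18=s; c(2)→3·(2−17)≡7=h; c(2)→3·(2−17)≡7=h; n(13)→3·(13−17)≡14=o; n(13)→3·(13−17)≡14=o; d(3)→3·(3−17)≡10=k (all mod 26).

fishhook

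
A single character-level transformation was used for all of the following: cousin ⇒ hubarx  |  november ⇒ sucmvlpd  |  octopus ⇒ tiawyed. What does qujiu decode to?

local

Each letter shifts forward by (position + 5), i.e. 5, 6, 7, … — the shift grows by one for each successive letter.
Undoing it on qujiu: q−5=l, u−6=o, j−7=c, i−8=a, u−9=l.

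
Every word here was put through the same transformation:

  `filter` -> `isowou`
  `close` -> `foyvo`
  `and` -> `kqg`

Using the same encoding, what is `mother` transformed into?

pywkou

The shift depends on letter class: consonant f→i is +3, but vowel i→s is +10. The rule splits by letter class: vowels +10, consonants +3.
On mother: m(cons)+3=p, o(vowel)+10=y, t(cons)+3=w, h(cons)+3=k, e(vowel)+10=o, r(cons)+3=u.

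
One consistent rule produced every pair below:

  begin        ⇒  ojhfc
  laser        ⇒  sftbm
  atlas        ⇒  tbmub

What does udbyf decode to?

The output letters match the input read backwards, each shifted +1: begin reversed is nigeb. Read the word backwards and shift each letter +1.
Decoding udbyf: shift back: u−1=t, d−1=c, b−1=a, y−1=x, f−1=e → tcaxe; then reverse → exact.

exact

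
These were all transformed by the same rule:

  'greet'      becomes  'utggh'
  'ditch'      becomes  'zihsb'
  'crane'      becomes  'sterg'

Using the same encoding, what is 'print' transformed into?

Treating letters as 0–25, the rule is x ↦ 7x + 4 (mod 26).
Applying it to print: p(15)→7·15+4≡5=f; r(17)→7·17+4≡19=t; i(8)→7·8+4≡8=i; n(13)→7·13+4≡17=r; t(19)→7·19+4≡7=h (all mod 26).

ftirh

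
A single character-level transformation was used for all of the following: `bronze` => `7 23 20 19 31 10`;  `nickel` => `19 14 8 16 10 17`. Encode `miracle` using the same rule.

18 14 23 6 8 17 10

b is letter #2 and maps to 7: an offset of 5. Each letter is replaced by its alphabet position (a=1..z=26) + 5.
On miracle: m=13→18, i=9→14, r=18→23, a=1→6, c=3→8, l=12→17, e=5→10.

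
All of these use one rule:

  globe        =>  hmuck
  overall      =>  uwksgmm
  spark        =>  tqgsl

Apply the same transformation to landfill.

The rule splits by letter class: vowels +6, consonants +1.
On landfill: l(cons)+1=m, a(vowel)+6=g, n(cons)+1=o, d(cons)+1=e, f(cons)+1=g, i(vowel)+6=o, l(cons)+1=m, l(cons)+1=m.

mgoegomm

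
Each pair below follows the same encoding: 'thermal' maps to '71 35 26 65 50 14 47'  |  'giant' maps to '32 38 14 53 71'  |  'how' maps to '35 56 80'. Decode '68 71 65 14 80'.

t(#20)→71 and h(#8)→35: differences scale by 3, so n = 3·pos + 11. With a=1..z=26, the number is 3·pos + 11.
Decoding 68 71 65 14 80: 68→(68−11)÷3=19=s, 71→(71−11)÷3=20=t, 65→(65−11)÷3=18=r, 14→(14−11)÷3=1=a, 80→(80−11)÷3=23=w.

straw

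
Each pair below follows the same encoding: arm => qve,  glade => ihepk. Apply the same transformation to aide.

ihme

The output letters match the input read backwards, each shifted +4: arm reversed is mra. The word is reversed, then every letter is shifted forward by 4.
Applying it to aide: reverse → edia; then shift: e+4=i, d+4=h, i+4=m, a+4=e.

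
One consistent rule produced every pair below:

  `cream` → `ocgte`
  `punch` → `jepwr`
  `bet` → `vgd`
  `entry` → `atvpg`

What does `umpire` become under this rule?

gtkrow

The output letters match the input read backwards, each shifted +2: cream reversed is maerc. Read the word backwards and shift each letter +2.
Applying it to umpire: reverse → eripmu; then shift: e+2=g, r+2=t, i+2=k, p+2=r, m+2=o, u+2=w.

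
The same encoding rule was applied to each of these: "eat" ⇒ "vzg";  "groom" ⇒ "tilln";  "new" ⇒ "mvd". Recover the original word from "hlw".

sod

Letters are reflected about the middle of the alphabet (position → 25−position): Atbash.
Undoing it on hlw: h↔s, l↔o, w↔d.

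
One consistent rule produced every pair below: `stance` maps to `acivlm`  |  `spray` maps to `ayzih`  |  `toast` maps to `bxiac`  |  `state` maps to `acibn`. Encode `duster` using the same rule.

ldabnz

Shifts by position in stance: pos 0: s→a (+8), pos 1: t→c (+9), pos 2: a→i (+8), pos 3: n→v (+8), pos 4: c→l (+9), pos 5: e→m (+8) — repeating every 3. The shifts repeat in a cycle of length 3: positions 0,1,… shift by +8, +9, +8, then the pattern repeats.
Applying it to duster: d+8=l, u+9=d, s+8=a, t+8=b, e+9=n, r+8=z.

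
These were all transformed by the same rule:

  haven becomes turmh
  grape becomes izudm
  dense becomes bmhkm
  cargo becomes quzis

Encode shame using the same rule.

ktuwm

h(7)→t(19) and a(0)→u(20) fit y≡11x+20 (mod 26); the inverse of 11 mod 26 is 19. Each letter's alphabet position (a=0..z=25) is mapped through 11·x+20 mod 26 — an affine cipher.
For shame: s(18)→11·18+20≡10=k; h(7)→11·7+20≡19=t; a(0)→11·0+20≡20=u; m(12)→11·12+20≡22=w; e(4)→11·4+20≡12=m (all mod 26).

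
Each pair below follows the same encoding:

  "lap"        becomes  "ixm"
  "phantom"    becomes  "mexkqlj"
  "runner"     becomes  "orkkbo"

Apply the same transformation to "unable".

rkxyib

Every letter moves 23 places later in the alphabet, wrapping around z→a.
On unable: u+23=r, n+23=k, a+23=x, b+23=y, l+23=i, e+23=b.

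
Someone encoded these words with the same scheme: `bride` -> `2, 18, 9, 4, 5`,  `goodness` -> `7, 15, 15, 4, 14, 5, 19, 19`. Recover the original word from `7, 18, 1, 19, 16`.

grasp

Letters become their 1-indexed alphabet positions: a=1 … z=26.
Decoding 7, 18, 1, 19, 16: 7=g, 18=r, 1=a, 19=s, 16=p.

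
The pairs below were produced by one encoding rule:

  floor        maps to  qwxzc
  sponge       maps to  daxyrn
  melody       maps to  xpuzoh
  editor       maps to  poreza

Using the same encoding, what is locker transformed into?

wzlvpa

Shifts by position in floor: pos 0: f→q (+11), pos 1: l→w (+11), pos 2: o→x (+9), pos 3: o→z (+11), pos 4: r→c (+11) — repeating every 3. The shifts repeat in a cycle of length 3: positions 0,1,… shift by +11, +11, +9, then the pattern repeats.
On locker: l+11=w, o+11=z, c+9=l, k+11=v, e+11=p, r+9=a.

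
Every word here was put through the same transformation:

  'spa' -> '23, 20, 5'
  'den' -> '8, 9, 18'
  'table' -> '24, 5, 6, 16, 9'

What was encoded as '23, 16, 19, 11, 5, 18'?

slogan

Letters become their 1-based position plus 4 (so a→5, b→6, …).
Reversing it on 23, 16, 19, 11, 5, 18: 23→(23−4)÷1=19=s, 16→(16−4)÷1=12=l, 19→(19−4)÷1=15=o, 11→(11−4)÷1=7=g, 5→(5−4)÷1=1=a, 18→(18−4)÷1=14=n.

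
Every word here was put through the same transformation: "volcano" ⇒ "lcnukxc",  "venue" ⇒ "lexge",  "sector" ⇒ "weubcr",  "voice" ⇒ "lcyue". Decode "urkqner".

v(21)→l(11) and o(14)→c(2) fit y≡5x+10 (mod 26); the inverse of 5 mod 26 is 21. Each letter's alphabet position (a=0..z=25) is mapped through 5·x+10 mod 26 — an affine cipher.
Decoding urkqner: u(20)→21·(20−10)≡2=c; r(17)→21·(17−10)≡17=r; k(10)→21·(10−10)≡0=a; q(16)→21·(16−10)≡22=w; n(13)→21·(13−10)≡11=l; e(4)→21·(4−10)≡4=e; r(17)→21·(17−10)≡17=r (all mod 26).

crawler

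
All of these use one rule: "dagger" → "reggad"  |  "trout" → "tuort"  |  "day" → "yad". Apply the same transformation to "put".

The output letters match the input read backwards: dagger reversed is reggad. The word is simply reversed.
On put: reverse → tup.

tup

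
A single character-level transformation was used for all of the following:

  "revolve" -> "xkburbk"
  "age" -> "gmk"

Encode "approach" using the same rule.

Compare letters: r→x is +6, e→k is +6, v→b is +6 — a constant shift. Every letter moves 6 places later in the alphabet, wrapping around z→a.
Applying it to approach: a+6=g, p+6=v, p+6=v, r+6=x, o+6=u, a+6=g, c+6=i, h+6=n.

gvvxugin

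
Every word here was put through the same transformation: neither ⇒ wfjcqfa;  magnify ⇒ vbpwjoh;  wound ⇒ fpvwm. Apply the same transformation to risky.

The shift depends on letter class: consonant n→w is +9, but vowel e→f is +1. The rule splits by letter class: vowels +1, consonants +9.
Applying it to risky: r(cons)+9=a, i(vowel)+1=j, s(cons)+9=b, k(cons)+9=t, y(cons)+9=h.

ajbth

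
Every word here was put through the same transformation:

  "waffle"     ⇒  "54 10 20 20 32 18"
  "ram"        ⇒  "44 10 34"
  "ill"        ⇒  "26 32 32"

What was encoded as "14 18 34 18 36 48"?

w(#23)→54 and a(#1)→10: differences scale by 2, so n = 2·pos + 8. The formula is n = 2×(alphabet index, a=1) + 8.
Reversing it on 14 18 34 18 36 48: 14→(14−8)÷2=3=c, 18→(18−8)÷2=5=e, 34→(34−8)÷2=13=m, 18→(18−8)÷2=5=e, 36→(36−8)÷2=14=n, 48→(48−8)÷2=20=t.

cement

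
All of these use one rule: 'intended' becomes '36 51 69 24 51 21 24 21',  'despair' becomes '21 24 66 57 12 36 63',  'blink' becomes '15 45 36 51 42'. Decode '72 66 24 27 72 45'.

useful

i(#9)→36 and n(#14)→51: differences scale by 3, so n = 3·pos + 9. Each letter becomes 3×(its alphabet position, a=1..z=26) + 9.
Decoding 72 66 24 27 72 45: 72→(72−9)÷3=21=u, 66→(66−9)÷3=19=s, 24→(24−9)÷3=5=e, 27→(27−9)÷3=6=f, 72→(72−9)÷3=21=u, 45→(45−9)÷3=12=l.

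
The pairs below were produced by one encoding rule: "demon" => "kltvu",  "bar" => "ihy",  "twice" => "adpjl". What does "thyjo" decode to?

Compare letters: d→k is +7, e→l is +7, m→t is +7 — a constant shift. This is a Caesar cipher with shift 7.
Reversing it on thyjo: t−7=m, h−7=a, y−7=r, j−7=c, o−7=h.

march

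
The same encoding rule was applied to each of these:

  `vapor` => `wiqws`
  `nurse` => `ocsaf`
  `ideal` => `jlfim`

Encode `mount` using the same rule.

nwvvu

It's a Vigenère-style cipher with numeric key [1,8]: position i shifts by key[i mod 2].
On mount: m+1=n, o+8=w, u+1=v, n+8=v, t+1=u.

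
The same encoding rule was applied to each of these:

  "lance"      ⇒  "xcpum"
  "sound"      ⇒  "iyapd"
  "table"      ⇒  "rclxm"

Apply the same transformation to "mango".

gcpey

l(11)→x(23) and a(0)→c(2) fit y≡9x+2 (mod 26); the inverse of 9 mod 26 is 3. This is an affine cipher: with a=0,…,z=25, each position x becomes (9x+2) mod 26.
On mango: m(12)→9·12+2≡6=g; a(0)→9·0+2≡2=c; n(13)→9·13+2≡15=p; g(6)→9·6+2≡4=e; o(14)→9·14+2≡24=y (all mod 26).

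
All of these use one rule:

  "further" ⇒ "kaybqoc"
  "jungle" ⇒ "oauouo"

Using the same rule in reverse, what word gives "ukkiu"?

In further: f→k is +5, u→a is +6, r→y is +7, t→b is +8 — the shift increases by 1 each position. Each letter shifts forward by (position + 5), i.e. 5, 6, 7, … — the shift grows by one for each successive letter.
Reversing it on ukkiu: u−5=p, k−6=e, k−7=d, i−8=a, u−9=l.

pedal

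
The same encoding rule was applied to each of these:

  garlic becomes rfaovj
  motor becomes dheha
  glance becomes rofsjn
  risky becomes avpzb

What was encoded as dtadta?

g(6)→r(17) and a(0)→f(5) fit y≡15x+5 (mod 26); the inverse of 15 mod 26 is 7. Treating letters as 0–25, the rule is x ↦ 15x + 5 (mod 26).
Undoing it on dtadta: d(3)→7·(3−5)≡12=m; t(19)→7·(19−5)≡20=u; a(0)→7·(0−5)≡17=r; d(3)→7·(3−5)≡12=m; t(19)→7·(19−5)≡20=u; a(0)→7·(0−5)≡17=r (all mod 26).

murmur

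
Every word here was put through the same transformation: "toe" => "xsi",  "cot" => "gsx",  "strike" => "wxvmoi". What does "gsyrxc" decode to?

county

Each letter is shifted forward by 4 in the alphabet (a Caesar shift of +4).
Undoing it on gsyrxc: g−4=c, s−4=o, y−4=u, r−4=n, x−4=t, c−4=y.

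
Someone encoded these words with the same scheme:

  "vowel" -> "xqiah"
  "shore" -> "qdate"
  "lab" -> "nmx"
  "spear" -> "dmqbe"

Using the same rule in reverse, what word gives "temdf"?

The output letters match the input read backwards, each shifted +12: vowel reversed is lewov. The word is reversed, then every letter is shifted forward by 12.
Reversing it on temdf: shift back: t−12=h, e−12=s, m−12=a, d−12=r, f−12=t → hsart; then reverse → trash.

trash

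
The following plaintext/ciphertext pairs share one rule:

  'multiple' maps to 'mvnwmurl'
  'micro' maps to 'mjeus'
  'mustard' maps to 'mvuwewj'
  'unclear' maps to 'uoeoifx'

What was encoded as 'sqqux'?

sport

Each letter shifts forward by its position index (0, 1, 2, …) — the shift grows by one for each successive letter.
Undoing it on sqqux: s−0=s, q−1=p, q−2=o, u−3=r, x−4=t.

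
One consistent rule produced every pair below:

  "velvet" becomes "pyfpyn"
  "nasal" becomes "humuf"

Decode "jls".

pry

Every letter moves 20 places later in the alphabet, wrapping around z→a.
Reversing it on jls: j−20=p, l−20=r, s−20=y.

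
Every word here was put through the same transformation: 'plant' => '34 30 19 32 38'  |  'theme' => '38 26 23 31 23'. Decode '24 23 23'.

p is letter #16 and maps to 34: an offset of 18. Letters become their 1-based position plus 18 (so a→19, b→20, …).
Decoding 24 23 23: 24→(24−18)÷1=6=f, 23→(23−18)÷1=5=e, 23→(23−18)÷1=5=e.

fee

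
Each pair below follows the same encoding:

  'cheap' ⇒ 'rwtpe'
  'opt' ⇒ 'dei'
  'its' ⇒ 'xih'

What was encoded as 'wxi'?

hit

Compare letters: c→r is +15, h→w is +15, e→t is +15 — a constant shift. Each letter is shifted forward by 15 in the alphabet (a Caesar shift of +15).
Decoding wxi: w−15=h, x−15=i, i−15=t.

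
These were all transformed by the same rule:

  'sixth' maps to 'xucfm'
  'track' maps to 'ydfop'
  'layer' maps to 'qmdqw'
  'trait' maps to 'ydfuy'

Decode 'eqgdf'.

Shifts by position in sixth: pos 0: s→x (+5), pos 1: i→u (+12), pos 2: x→c (+5), pos 3: t→f (+12) — repeating every 2. It's a Vigenère-style cipher with numeric key [5,12]: position i shifts by key[i mod 2].
Undoing it on eqgdf: e−5=z, q−12=e, g−5=b, d−12=r, f−5=a.

zebra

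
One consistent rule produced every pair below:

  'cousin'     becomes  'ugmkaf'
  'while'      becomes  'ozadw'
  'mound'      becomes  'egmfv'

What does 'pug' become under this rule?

hmy

Compare letters: c→u is +18, o→g is +18, u→m is +18 — a constant shift. Each letter is shifted forward by 18 in the alphabet (a Caesar shift of +18).
On pug: p+18=h, u+18=m, g+18=y.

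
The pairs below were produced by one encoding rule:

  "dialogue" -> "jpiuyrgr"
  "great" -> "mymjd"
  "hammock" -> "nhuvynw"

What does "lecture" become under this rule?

rlkcecq

In dialogue: d→j is +6, i→p is +7, a→i is +8, l→u is +9 — the shift increases by 1 each position. Letter i (0-indexed) is shifted by i+6, so successive shifts are 6, 7, 8, ….
Applying it to lecture: l+6=r, e+7=l, c+8=k, t+9=c, u+10=e, r+11=c, e+12=q.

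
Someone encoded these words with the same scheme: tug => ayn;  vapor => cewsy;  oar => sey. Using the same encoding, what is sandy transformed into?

zeukf

The shift depends on letter class: consonant t→a is +7, but vowel u→y is +4. The rule splits by letter class: vowels +4, consonants +7.
On sandy: s(cons)+7=z, a(vowel)+4=e, n(cons)+7=u, d(cons)+7=k, y(cons)+7=f.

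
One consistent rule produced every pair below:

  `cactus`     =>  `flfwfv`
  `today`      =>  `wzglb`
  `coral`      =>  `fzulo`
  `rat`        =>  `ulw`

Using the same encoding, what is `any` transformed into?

lqb

The shift depends on letter class: consonant c→f is +3, but vowel a→l is +11. Two shifts are in play — +11 for a/e/i/o/u, +3 for every other letter.
For any: a(vowel)+11=l, n(cons)+3=q, y(cons)+3=b.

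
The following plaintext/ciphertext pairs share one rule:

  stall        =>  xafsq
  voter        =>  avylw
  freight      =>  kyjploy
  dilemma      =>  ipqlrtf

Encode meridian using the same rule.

It's a Vigenère-style cipher with numeric key [5,7]: position i shifts by key[i mod 2].
Applying it to meridian: m+5=r, e+7=l, r+5=w, i+7=p, d+5=i, i+7=p, a+5=f, n+7=u.

rlwpipfu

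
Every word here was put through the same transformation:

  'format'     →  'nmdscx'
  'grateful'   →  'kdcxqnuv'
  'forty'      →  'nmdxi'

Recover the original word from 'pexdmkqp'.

f(5)→n(13) and o(14)→m(12) fit y≡23x+2 (mod 26); the inverse of 23 mod 26 is 17. Each letter's alphabet position (a=0..z=25) is mapped through 23·x+2 mod 26 — an affine cipher.
Undoing it on pexdmkqp: p(15)→17·(15−2)≡13=n; e(4)→17·(4−2)≡8=i; x(23)→17·(23−2)≡19=t; d(3)→17·(3−2)≡17=r; m(12)→17·(12−2)≡14=o; k(10)→17·(10−2)≡6=g; q(16)→17·(16−2)≡4=e; p(15)→17·(15−2)≡13=n (all mod 26).

nitrogen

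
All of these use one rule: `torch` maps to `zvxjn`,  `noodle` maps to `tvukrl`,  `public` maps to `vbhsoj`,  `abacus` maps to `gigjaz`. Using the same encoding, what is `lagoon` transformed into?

Shifts by position in torch: pos 0: t→z (+6), pos 1: o→v (+7), pos 2: r→x (+6), pos 3: c→j (+7) — repeating every 2. A repeating key of period 2 is used — shifts +6, +7 over and over.
On lagoon: l+6=r, a+7=h, g+6=m, o+7=v, o+6=u, n+7=u.

rhmvuu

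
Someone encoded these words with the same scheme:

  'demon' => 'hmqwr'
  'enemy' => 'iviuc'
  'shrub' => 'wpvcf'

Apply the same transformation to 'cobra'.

Shifts by position in demon: pos 0: d→h (+4), pos 1: e→m (+8), pos 2: m→q (+4), pos 3: o→w (+8) — repeating every 2. The shifts repeat in a cycle of length 2: positions 0,1,… shift by +4, +8, then the pattern repeats.
On cobra: c+4=g, o+8=w, b+4=f, r+8=z, a+4=e.

gwfze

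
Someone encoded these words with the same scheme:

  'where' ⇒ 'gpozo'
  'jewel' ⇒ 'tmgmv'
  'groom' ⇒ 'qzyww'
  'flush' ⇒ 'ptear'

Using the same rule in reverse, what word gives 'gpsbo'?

Shifts by position in where: pos 0: w→g (+10), pos 1: h→p (+8), pos 2: e→o (+10), pos 3: r→z (+8) — repeating every 2. The shifts repeat in a cycle of length 2: positions 0,1,… shift by +10, +8, then the pattern repeats.
Decoding gpsbo: g−10=w, p−8=h, s−10=i, b−8=t, o−10=e.

white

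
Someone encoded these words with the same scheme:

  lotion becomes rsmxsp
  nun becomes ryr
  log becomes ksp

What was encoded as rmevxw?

strain

The output letters match the input read backwards, each shifted +4: lotion reversed is noitol. Two steps: reverse the string, then apply a Caesar shift of +4.
Decoding rmevxw: shift back: r−4=n, m−4=i, e−4=a, v−4=r, x−4=t, w−4=s → niarts; then reverse → strain.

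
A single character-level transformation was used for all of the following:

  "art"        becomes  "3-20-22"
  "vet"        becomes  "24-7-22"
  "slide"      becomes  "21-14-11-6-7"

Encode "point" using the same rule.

18-17-11-16-22

a is letter #1 and maps to 3: an offset of 2. Letters become their 1-based position plus 2 (so a→3, b→4, …).
Applying it to point: p=16→18, o=15→17, i=9→11, n=14→16, t=20→22.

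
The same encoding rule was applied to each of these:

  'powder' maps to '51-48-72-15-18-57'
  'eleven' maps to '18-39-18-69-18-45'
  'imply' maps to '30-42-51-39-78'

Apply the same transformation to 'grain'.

24-57-6-30-45

p(#16)→51 and o(#15)→48: differences scale by 3, so n = 3·pos + 3. With a=1..z=26, the number is 3·pos + 3.
On grain: g=7→24, r=18→57, a=1→6, i=9→30, n=14→45.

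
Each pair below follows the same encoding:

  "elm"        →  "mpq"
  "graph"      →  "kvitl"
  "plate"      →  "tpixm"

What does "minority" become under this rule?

The rule splits by letter class: vowels +8, consonants +4.
On minority: m(cons)+4=q, i(vowel)+8=q, n(cons)+4=r, o(vowel)+8=w, r(cons)+4=v, i(vowel)+8=q, t(cons)+4=x, y(cons)+4=c.

qqrwvqxc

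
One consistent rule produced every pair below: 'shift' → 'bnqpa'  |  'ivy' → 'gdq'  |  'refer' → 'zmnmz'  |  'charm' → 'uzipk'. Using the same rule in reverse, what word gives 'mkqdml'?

The output letters match the input read backwards, each shifted +8: shift reversed is tfihs. The word is reversed, then every letter is shifted forward by 8.
Reversing it on mkqdml: shift back: m−8=e, k−8=c, q−8=i, d−8=v, m−8=e, l−8=d → ecived; then reverse → device.

device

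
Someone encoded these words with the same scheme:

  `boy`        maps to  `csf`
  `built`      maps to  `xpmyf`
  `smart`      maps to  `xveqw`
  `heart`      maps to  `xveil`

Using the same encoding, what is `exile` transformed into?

Two steps: reverse the string, then apply a Caesar shift of +4.
On exile: reverse → elixe; then shift: e+4=i, l+4=p, i+4=m, x+4=b, e+4=i.

ipmbi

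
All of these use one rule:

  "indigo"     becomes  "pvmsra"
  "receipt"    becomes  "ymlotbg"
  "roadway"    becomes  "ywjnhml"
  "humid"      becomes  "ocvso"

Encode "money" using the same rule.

In indigo: i→p is +7, n→v is +8, d→m is +9, i→s is +10 — the shift increases by 1 each position. Letter i (0-indexed) is shifted by i+7, so successive shifts are 7, 8, 9, ….
Applying it to money: m+7=t, o+8=w, n+9=w, e+10=o, y+11=j.

twwoj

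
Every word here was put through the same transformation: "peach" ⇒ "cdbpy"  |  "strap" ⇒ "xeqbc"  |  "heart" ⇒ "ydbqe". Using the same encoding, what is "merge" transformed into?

hdqrd

This is an affine cipher: with a=0,…,z=25, each position x becomes (7x+1) mod 26.
On merge: m(12)→7·12+1≡7=h; e(4)→7·4+1≡3=d; r(17)→7·17+1≡16=q; g(6)→7·6+1≡17=r; e(4)→7·4+1≡3=d (all mod 26).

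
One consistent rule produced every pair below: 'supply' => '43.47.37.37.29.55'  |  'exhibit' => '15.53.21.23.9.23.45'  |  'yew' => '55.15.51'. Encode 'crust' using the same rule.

With a=1..z=26, the number is 2·pos + 5.
On crust: c=3→11, r=18→41, u=21→47, s=19→43, t=20→45.

11.41.47.43.45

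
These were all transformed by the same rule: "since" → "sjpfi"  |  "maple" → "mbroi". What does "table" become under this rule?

tbdoi

Letter i (0-indexed) is shifted by i+0, so successive shifts are 0, 1, 2, ….
On table: t+0=t, a+1=b, b+2=d, l+3=o, e+4=i.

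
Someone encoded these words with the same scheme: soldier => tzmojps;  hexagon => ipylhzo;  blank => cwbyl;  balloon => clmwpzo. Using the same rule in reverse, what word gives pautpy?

A repeating key of period 2 is used — shifts +1, +11 over and over.
Reversing it on pautpy: p−1=o, a−11=p, u−1=t, t−11=i, p−1=o, y−11=n.

option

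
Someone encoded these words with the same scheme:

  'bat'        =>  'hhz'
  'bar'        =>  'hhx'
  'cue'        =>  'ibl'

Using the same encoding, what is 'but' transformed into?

The shift depends on letter class: consonant b→h is +6, but vowel a→h is +7. Vowels shift forward by 7 and consonants shift forward by 6.
On but: b(cons)+6=h, u(vowel)+7=b, t(cons)+6=z.

hbz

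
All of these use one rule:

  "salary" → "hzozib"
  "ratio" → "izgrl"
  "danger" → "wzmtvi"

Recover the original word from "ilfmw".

round

Letters are reflected about the middle of the alphabet (position → 25−position): Atbash.
Undoing it on ilfmw: i↔r, l↔o, f↔u, m↔n, w↔d.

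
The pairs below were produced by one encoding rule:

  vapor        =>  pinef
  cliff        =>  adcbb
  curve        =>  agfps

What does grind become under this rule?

v(21)→p(15) and a(0)→i(8) fit y≡9x+8 (mod 26); the inverse of 9 mod 26 is 3. Treating letters as 0–25, the rule is x ↦ 9x + 8 (mod 26).
Applying it to grind: g(6)→9·6+8≡10=k; r(17)→9·17+8≡5=f; i(8)→9·8+8≡2=c; n(13)→9·13+8≡21=v; d(3)→9·3+8≡9=j (all mod 26).

kfcvj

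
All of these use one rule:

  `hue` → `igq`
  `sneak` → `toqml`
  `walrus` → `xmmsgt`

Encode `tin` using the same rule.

uuo

The shift depends on letter class: consonant h→i is +1, but vowel u→g is +12. Vowels shift forward by 12 and consonants shift forward by 1.
For tin: t(cons)+1=u, i(vowel)+12=u, n(cons)+1=o.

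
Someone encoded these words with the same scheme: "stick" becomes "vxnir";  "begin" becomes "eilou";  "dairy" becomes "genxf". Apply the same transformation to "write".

In stick: s→v is +3, t→x is +4, i→n is +5, c→i is +6 — the shift increases by 1 each position. Each letter shifts forward by (position + 3), i.e. 3, 4, 5, … — the shift grows by one for each successive letter.
For write: w+3=z, r+4=v, i+5=n, t+6=z, e+7=l.

zvnzl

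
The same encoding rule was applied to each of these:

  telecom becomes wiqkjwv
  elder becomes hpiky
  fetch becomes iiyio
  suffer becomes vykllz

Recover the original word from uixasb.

result

In telecom: t→w is +3, e→i is +4, l→q is +5, e→k is +6 — the shift increases by 1 each position. Letter i (0-indexed) is shifted by i+3, so successive shifts are 3, 4, 5, ….
Decoding uixasb: u−3=r, i−4=e, x−5=s, a−6=u, s−7=l, b−8=t.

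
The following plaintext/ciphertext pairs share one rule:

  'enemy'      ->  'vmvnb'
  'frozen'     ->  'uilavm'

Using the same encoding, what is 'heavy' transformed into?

This is the alphabet-reversal cipher (Atbash): a becomes z, b becomes y, etc.
Applying it to heavy: h↔s, e↔v, a↔z, v↔e, y↔b.

svzeb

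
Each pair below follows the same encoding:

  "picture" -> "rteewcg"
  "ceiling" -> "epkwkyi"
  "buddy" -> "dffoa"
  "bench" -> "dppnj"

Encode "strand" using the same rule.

uetlpo

Shifts by position in picture: pos 0: p→r (+2), pos 1: i→t (+11), pos 2: c→e (+2), pos 3: t→e (+11) — repeating every 2. The shifts repeat in a cycle of length 2: positions 0,1,… shift by +2, +11, then the pattern repeats.
Applying it to strand: s+2=u, t+11=e, r+2=t, a+11=l, n+2=p, d+11=o.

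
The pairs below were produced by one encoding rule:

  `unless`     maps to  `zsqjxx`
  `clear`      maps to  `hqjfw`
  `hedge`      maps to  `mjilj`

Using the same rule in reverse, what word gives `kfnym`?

faith

Compare letters: u→z is +5, n→s is +5, l→q is +5 — a constant shift. It's a constant shift of +5 (ROT5).
Reversing it on kfnym: k−5=f, f−5=a, n−5=i, y−5=t, m−5=h.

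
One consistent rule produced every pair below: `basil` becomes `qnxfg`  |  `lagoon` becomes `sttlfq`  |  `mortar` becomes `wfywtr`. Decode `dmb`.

The output letters match the input read backwards, each shifted +5: basil reversed is lisab. The word is reversed, then every letter is shifted forward by 5.
Undoing it on dmb: shift back: d−5=y, m−5=h, b−5=w → yhw; then reverse → why.

why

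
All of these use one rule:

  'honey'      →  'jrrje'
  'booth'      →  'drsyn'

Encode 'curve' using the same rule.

exvak

In honey: h→j is +2, o→r is +3, n→r is +4, e→j is +5 — the shift increases by 1 each position. Each letter shifts forward by (position + 2), i.e. 2, 3, 4, … — the shift grows by one for each successive letter.
On curve: c+2=e, u+3=x, r+4=v, v+5=a, e+6=k.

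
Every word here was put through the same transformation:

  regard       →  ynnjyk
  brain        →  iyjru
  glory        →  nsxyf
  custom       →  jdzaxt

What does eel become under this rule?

The shift depends on letter class: consonant r→y is +7, but vowel e→n is +9. Two shifts are in play — +9 for a/e/i/o/u, +7 for every other letter.
On eel: e(vowel)+9=n, e(vowel)+9=n, l(cons)+7=s.

nns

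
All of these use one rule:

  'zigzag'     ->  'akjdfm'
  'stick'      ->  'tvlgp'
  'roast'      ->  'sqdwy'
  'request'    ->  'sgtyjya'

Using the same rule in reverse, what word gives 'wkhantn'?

Each letter shifts forward by (position + 1), i.e. 1, 2, 3, … — the shift grows by one for each successive letter.
Decoding wkhantn: w−1=v, k−2=i, h−3=e, a−4=w, n−5=i, t−6=n, n−7=g.

viewing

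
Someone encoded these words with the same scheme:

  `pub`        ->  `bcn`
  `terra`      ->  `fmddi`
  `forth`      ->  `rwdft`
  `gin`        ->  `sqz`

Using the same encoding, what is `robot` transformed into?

The shift depends on letter class: consonant p→b is +12, but vowel u→c is +8. Two shifts are in play — +8 for a/e/i/o/u, +12 for every other letter.
On robot: r(cons)+12=d, o(vowel)+8=w, b(cons)+12=n, o(vowel)+8=w, t(cons)+12=f.

dwnwf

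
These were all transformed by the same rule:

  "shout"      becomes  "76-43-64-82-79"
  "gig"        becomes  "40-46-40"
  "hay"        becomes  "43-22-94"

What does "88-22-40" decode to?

s(#19)→76 and h(#8)→43: differences scale by 3, so n = 3·pos + 19. With a=1..z=26, the number is 3·pos + 19.
Reversing it on 88-22-40: 88→(88−19)÷3=23=w, 22→(22−19)÷3=1=a, 40→(40−19)÷3=7=g.

wag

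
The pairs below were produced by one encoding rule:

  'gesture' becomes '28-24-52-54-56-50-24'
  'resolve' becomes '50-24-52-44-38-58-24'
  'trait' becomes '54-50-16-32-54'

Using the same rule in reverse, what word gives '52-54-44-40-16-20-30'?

stomach

With a=1..z=26, the number is 2·pos + 14.
Reversing it on 52-54-44-40-16-20-30: 52→(52−14)÷2=19=s, 54→(54−14)÷2=20=t, 44→(44−14)÷2=15=o, 40→(40−14)÷2=13=m, 16→(16−14)÷2=1=a, 20→(20−14)÷2=3=c, 30→(30−14)÷2=8=h.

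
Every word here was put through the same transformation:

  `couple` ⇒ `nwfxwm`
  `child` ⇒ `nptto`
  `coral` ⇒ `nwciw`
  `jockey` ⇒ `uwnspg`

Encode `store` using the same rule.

dbzzp

Shifts by position in couple: pos 0: c→n (+11), pos 1: o→w (+8), pos 2: u→f (+11), pos 3: p→x (+8) — repeating every 2. The shifts repeat in a cycle of length 2: positions 0,1,… shift by +11, +8, then the pattern repeats.
On store: s+11=d, t+8=b, o+11=z, r+8=z, e+11=p.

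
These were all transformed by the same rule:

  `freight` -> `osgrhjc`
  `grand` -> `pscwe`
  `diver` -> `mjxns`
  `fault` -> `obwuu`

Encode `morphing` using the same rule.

vptyikwh

Shifts by position in freight: pos 0: f→o (+9), pos 1: r→s (+1), pos 2: e→g (+2), pos 3: i→r (+9), pos 4: g→h (+1), pos 5: h→j (+2) — repeating every 3. It's a Vigenère-style cipher with numeric key [9,1,2]: position i shifts by key[i mod 3].
For morphing: m+9=v, o+1=p, r+2=t, p+9=y, h+1=i, i+2=k, n+9=w, g+1=h.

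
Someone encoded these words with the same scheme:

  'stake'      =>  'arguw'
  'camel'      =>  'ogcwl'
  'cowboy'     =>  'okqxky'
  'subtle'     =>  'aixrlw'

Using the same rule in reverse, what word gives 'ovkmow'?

s(18)→a(0) and t(19)→r(17) fit y≡17x+6 (mod 26); the inverse of 17 mod 26 is 23. This is an affine cipher: with a=0,…,z=25, each position x becomes (17x+6) mod 26.
Reversing it on ovkmow: o(14)→23·(14−6)≡2=c; v(21)→23·(21−6)≡7=h; k(10)→23·(10−6)≡14=o; m(12)→23·(12−6)≡8=i; o(14)→23·(14−6)≡2=c; w(22)→23·(22−6)≡4=e (all mod 26).

choice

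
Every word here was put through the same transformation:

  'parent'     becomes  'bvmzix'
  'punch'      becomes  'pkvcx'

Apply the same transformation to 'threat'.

The output letters match the input read backwards, each shifted +8: parent reversed is tnerap. The word is reversed, then every letter is shifted forward by 8.
On threat: reverse → taerht; then shift: t+8=b, a+8=i, e+8=m, r+8=z, h+8=p, t+8=b.

bimzpb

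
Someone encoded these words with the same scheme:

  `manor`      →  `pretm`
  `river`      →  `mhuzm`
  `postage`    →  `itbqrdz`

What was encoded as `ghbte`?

bison

m(12)→p(15) and a(0)→r(17) fit y≡15x+17 (mod 26); the inverse of 15 mod 26 is 7. This is an affine cipher: with a=0,…,z=25, each position x becomes (15x+17) mod 26.
Reversing it on ghbte: g(6)→7·(6−17)≡1=b; h(7)→7·(7−17)≡8=i; b(1)→7·(1−17)≡18=s; t(19)→7·(19−17)≡14=o; e(4)→7·(4−17)≡13=n (all mod 26).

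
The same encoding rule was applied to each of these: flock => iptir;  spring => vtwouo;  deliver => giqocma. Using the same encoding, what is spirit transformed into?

vtnxpb

In flock: f→i is +3, l→p is +4, o→t is +5, c→i is +6 — the shift increases by 1 each position. Each letter shifts forward by (position + 3), i.e. 3, 4, 5, … — the shift grows by one for each successive letter.
For spirit: s+3=v, p+4=t, i+5=n, r+6=x, i+7=p, t+8=b.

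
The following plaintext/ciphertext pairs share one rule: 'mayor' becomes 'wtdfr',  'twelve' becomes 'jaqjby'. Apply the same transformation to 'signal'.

qfslnx

The output letters match the input read backwards, each shifted +5: mayor reversed is royam. The word is reversed, then every letter is shifted forward by 5.
On signal: reverse → langis; then shift: l+5=q, a+5=f, n+5=s, g+5=l, i+5=n, s+5=x.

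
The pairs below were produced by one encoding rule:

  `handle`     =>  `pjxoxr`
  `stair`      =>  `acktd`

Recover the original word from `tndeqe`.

letter

Each letter shifts forward by (position + 8), i.e. 8, 9, 10, … — the shift grows by one for each successive letter.
Undoing it on tndeqe: t−8=l, n−9=e, d−10=t, e−11=t, q−12=e, e−13=r.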